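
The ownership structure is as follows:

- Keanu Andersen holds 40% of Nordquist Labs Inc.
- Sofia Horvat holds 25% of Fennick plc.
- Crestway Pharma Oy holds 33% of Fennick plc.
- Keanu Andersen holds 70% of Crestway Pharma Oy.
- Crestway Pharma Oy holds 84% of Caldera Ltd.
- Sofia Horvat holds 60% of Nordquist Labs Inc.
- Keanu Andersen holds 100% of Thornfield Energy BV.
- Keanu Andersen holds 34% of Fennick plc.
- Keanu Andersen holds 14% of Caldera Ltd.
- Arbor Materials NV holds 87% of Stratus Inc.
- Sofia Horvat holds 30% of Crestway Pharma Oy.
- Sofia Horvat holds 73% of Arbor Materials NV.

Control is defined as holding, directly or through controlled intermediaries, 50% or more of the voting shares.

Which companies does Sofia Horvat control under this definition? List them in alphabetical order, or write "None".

Arbor Materials NV, Nordquist Labs Inc, Stratus Inc

Sofia holds 73% of Arbor, so Sofia controls Arbor.
Sofia holds 60% of Nordquist, so Sofia controls Nordquist.
Arbor holds 87% of Stratus, so Sofia controls Stratus.
No other company's threshold is met.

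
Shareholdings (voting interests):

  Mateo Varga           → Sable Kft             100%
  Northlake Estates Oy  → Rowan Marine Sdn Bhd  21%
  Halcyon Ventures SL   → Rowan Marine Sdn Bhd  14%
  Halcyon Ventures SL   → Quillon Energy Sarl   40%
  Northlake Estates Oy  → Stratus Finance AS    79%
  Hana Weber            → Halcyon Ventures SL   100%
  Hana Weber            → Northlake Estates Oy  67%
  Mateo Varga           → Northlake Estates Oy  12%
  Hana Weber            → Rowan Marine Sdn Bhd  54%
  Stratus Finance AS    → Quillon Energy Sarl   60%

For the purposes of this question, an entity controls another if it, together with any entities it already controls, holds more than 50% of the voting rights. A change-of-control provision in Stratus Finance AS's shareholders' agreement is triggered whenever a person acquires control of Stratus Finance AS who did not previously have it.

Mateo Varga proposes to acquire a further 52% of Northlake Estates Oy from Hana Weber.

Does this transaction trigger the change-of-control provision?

Yes

The purchase adds only to Mateo's holdings (Hana's stake shrinks), so Mateo is the only person who could newly come to control Stratus.
Mateo holds 100% of Sable, so Mateo controls Sable.
Neither Mateo nor any entity Mateo controls holds any voting interest in Stratus.
So before the transaction, Mateo does not control Stratus.
After the purchase, Mateo's direct stake in Northlake rises to 12% + 52% = 64%, and Hana's stake falls to 15%.
Mateo holds 64% of Northlake, so Mateo controls Northlake.
Northlake holds 79% of Stratus, so Mateo controls Stratus.
Mateo did not control Stratus before and does after, so the clause is triggered.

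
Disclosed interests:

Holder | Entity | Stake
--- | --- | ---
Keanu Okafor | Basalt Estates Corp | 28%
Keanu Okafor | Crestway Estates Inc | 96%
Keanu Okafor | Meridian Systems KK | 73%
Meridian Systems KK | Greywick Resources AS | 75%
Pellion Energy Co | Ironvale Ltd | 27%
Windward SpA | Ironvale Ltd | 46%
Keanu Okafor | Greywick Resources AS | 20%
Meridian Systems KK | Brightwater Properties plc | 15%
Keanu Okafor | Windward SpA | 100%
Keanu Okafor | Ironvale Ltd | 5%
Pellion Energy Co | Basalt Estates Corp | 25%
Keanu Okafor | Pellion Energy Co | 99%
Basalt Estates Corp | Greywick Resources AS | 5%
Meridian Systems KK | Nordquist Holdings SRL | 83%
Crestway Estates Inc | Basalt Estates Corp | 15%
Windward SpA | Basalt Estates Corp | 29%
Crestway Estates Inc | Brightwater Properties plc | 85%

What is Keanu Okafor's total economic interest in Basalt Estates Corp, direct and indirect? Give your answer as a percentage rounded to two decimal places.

96.15%

Keanu reaches Basalt along 4 paths.
Via Pellion: 99% × 25% = 24.75%.
Direct stake: 28% = 28%.
Via Crestway: 96% × 15% = 14.4%.
Via Windward: 100% × 29% = 29%.
Total: 24.75% + 28% + 14.4% + 29% = 96.15%.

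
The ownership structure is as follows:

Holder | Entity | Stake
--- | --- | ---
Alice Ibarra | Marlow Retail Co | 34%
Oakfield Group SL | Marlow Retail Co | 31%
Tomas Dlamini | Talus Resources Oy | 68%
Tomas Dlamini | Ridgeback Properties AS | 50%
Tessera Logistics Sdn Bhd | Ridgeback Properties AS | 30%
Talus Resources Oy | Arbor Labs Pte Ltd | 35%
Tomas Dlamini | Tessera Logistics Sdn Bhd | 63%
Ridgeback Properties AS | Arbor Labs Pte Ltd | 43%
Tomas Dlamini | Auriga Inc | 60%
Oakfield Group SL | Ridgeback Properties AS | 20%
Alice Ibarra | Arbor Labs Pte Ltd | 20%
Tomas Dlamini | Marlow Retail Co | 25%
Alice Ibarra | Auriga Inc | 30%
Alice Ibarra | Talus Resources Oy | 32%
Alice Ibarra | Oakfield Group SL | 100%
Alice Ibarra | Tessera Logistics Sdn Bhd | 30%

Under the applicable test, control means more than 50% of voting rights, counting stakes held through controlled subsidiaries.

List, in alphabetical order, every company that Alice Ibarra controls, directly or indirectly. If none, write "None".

Marlow Retail Co, Oakfield Group SL

Alice holds 100% of Oakfield, so Alice controls Oakfield.
Alice and Oakfield together hold 34% + 31% = 65% of Marlow, so Alice controls Marlow.
No other company's threshold is met.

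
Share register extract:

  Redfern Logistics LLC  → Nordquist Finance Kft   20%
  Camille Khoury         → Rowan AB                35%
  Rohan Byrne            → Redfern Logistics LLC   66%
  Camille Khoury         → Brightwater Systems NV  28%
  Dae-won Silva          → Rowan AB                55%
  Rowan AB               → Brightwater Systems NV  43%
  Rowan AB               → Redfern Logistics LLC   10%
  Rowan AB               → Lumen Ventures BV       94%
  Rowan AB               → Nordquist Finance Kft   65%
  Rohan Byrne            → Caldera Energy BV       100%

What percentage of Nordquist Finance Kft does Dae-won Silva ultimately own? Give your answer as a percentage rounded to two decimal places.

36.85%

Dae-won reaches Nordquist along 2 paths.
Via Rowan: 55% × 65% = 35.75%.
Via Rowan → Redfern: 55% × 10% × 20% = 1.1%.
Total: 35.75% + 1.1% = 36.85%.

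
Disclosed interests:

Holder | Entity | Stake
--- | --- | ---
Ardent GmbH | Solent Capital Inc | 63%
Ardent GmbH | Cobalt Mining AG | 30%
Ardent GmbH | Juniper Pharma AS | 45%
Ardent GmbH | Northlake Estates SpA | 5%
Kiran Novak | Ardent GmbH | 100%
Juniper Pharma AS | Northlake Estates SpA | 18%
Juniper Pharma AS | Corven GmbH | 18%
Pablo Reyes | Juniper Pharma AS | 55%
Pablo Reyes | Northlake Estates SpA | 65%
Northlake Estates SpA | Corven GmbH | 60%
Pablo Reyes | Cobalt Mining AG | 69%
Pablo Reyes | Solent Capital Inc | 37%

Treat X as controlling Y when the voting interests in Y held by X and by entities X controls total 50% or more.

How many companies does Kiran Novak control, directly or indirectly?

Kiran holds 100% of Ardent, so Kiran controls Ardent.
Ardent holds 63% of Solent, so Kiran controls Solent.
No other company's threshold is met.
Kiran controls 2 companies.

2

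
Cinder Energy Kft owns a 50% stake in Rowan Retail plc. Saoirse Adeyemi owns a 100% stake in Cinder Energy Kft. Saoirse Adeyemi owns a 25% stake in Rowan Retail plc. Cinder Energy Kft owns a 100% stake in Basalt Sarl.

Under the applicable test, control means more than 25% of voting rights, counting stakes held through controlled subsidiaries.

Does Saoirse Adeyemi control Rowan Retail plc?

Saoirse holds 100% of Cinder, so Saoirse controls Cinder.
Cinder and Saoirse together hold 50% + 25% = 75% of Rowan, so Saoirse controls Rowan.

Yes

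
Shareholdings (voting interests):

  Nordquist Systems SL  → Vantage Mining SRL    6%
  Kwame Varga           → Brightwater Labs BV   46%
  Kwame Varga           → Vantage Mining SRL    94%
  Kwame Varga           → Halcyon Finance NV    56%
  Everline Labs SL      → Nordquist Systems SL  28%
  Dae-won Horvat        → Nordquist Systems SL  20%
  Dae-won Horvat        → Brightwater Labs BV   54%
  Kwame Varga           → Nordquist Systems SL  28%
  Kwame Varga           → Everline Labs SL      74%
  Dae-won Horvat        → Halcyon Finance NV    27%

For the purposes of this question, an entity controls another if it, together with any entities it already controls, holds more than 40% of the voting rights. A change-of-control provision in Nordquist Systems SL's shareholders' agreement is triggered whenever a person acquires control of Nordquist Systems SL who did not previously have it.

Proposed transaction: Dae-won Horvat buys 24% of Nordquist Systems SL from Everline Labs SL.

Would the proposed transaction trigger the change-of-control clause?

Yes

The purchase adds only to Dae-won's holdings (Everline's stake shrinks), so Dae-won is the only person who could newly come to control Nordquist.
Dae-won holds 54% of Brightwater, so Dae-won controls Brightwater.
In Nordquist, Dae-won's side holds only 20%, not > 40%.
So before the transaction, Dae-won does not control Nordquist.
After the purchase, Dae-won's direct stake in Nordquist rises to 20% + 24% = 44%, and Everline's stake falls to 4%.
Dae-won holds 44% of Nordquist, so Dae-won controls Nordquist.
Dae-won did not control Nordquist before and does after, so the clause is triggered.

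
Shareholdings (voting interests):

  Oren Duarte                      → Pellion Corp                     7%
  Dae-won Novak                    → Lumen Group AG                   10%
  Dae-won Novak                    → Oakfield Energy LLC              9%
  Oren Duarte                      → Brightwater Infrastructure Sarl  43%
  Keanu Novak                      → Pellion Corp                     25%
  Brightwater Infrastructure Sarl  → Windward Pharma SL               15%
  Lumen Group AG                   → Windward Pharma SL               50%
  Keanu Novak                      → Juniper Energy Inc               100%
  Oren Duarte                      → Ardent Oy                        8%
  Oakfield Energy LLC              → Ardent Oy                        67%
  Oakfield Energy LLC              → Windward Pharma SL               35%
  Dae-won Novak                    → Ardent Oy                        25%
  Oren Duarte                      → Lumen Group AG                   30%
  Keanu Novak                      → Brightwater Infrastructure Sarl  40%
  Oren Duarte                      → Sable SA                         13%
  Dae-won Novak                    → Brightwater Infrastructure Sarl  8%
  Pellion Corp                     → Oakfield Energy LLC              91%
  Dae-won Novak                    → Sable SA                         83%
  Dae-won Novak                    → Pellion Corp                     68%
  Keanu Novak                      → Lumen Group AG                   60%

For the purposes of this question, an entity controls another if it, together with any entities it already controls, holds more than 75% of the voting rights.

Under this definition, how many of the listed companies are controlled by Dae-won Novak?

1

Dae-won holds 83% of Sable, so Dae-won controls Sable.
No other company's threshold is met.
Dae-won controls 1 company.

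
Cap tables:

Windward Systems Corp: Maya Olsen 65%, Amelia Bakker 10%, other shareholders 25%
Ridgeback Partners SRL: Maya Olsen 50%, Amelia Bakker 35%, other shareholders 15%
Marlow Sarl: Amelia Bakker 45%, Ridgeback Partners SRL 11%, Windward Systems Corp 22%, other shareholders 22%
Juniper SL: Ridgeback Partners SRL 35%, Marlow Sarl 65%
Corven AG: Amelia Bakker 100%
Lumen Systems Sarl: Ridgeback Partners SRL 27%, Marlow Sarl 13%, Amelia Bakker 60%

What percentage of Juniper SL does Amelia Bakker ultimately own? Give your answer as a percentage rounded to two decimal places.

45.43%

Amelia reaches Juniper along 4 paths.
Via Ridgeback: 35% × 35% = 12.25%.
Via Marlow: 45% × 65% = 29.25%.
Via Ridgeback → Marlow: 35% × 11% × 65% = 2.5025%.
Via Windward → Marlow: 10% × 22% × 65% = 1.43%.
Total: 12.25% + 29.25% + 2.5025% + 1.43% = 45.4325%.
Rounded: 45.43%.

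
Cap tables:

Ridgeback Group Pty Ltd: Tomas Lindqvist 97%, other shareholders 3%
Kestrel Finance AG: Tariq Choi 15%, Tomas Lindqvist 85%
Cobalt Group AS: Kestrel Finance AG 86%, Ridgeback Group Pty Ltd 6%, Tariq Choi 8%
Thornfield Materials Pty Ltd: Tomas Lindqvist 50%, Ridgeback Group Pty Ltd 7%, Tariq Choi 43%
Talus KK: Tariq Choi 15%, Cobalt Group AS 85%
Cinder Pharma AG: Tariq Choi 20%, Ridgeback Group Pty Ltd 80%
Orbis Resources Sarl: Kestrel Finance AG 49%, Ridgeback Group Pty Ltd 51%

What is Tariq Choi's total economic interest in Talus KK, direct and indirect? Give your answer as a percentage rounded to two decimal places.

Tariq reaches Talus along 3 paths.
Direct stake: 15% = 15%.
Via Kestrel → Cobalt: 15% × 86% × 85% = 10.965%.
Via Cobalt: 8% × 85% = 6.8%.
Total: 15% + 10.965% + 6.8% = 32.765%.
Rounded: 32.77%.

32.77%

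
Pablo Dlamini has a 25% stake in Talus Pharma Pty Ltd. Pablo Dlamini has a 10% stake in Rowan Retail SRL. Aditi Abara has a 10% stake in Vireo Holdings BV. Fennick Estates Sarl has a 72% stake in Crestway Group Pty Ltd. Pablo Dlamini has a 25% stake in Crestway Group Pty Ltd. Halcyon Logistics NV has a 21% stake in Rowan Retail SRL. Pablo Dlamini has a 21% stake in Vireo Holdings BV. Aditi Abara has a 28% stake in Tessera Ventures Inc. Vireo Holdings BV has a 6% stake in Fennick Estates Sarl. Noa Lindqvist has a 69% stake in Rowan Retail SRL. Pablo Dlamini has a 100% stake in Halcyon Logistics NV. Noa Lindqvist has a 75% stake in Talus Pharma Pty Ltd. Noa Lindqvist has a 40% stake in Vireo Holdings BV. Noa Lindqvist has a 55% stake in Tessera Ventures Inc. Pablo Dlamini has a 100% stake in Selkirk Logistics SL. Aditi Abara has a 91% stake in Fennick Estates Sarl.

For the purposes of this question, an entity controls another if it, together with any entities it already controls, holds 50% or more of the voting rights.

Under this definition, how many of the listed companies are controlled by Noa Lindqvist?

Noa holds 55% of Tessera, so Noa controls Tessera.
Noa holds 69% of Rowan, so Noa controls Rowan.
Noa holds 75% of Talus, so Noa controls Talus.
No other company's threshold is met.
Noa controls 3 companies.

3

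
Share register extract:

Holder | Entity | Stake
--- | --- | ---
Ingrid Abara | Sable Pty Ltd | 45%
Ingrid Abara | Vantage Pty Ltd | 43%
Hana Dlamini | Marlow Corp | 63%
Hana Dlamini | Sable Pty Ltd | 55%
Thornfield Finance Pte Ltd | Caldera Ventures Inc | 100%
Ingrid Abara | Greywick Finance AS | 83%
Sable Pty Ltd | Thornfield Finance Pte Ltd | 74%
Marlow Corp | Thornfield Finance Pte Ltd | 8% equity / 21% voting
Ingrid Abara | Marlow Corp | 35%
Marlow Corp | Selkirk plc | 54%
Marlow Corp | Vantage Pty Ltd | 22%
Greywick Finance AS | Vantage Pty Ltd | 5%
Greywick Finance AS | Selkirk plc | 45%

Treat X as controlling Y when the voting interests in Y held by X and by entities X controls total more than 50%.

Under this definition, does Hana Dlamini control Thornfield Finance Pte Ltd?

Yes

Hana holds 55% of Sable, so Hana controls Sable.
Hana holds 63% of Marlow, so Hana controls Marlow.
Sable and Marlow together hold 74% + 21% = 95% of Thornfield, so Hana controls Thornfield.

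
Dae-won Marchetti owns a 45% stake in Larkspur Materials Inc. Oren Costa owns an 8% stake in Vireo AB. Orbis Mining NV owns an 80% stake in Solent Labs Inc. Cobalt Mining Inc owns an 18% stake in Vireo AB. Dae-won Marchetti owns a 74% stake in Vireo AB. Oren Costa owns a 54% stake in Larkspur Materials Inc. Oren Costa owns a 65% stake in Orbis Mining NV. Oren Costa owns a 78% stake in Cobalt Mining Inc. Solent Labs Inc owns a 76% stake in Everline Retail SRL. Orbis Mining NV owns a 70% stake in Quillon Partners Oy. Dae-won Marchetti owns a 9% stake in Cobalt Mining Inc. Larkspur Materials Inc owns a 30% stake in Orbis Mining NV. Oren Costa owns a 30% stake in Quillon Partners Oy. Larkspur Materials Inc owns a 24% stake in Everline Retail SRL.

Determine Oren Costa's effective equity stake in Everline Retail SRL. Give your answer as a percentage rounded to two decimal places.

62.33%

Oren reaches Everline along 3 paths.
Via Larkspur: 54% × 24% = 12.96%.
Via Larkspur → Orbis → Solent: 54% × 30% × 80% × 76% = 9.8496%.
Via Orbis → Solent: 65% × 80% × 76% = 39.52%.
Total: 12.96% + 9.8496% + 39.52% = 62.3296%.
Rounded: 62.33%.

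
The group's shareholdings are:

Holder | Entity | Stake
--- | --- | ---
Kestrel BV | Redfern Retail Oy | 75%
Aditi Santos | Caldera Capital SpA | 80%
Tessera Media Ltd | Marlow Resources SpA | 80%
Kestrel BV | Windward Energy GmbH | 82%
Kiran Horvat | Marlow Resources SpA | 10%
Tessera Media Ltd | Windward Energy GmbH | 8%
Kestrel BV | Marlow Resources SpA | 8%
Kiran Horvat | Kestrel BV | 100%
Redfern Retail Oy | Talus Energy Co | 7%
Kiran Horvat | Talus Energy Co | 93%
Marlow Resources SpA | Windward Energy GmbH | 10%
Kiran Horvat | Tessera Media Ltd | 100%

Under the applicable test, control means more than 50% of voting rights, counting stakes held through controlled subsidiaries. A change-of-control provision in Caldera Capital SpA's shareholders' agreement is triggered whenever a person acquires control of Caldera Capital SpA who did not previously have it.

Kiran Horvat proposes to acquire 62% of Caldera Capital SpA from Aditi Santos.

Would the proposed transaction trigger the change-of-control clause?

The purchase adds only to Kiran's holdings (Aditi's stake shrinks), so Kiran is the only person who could newly come to control Caldera.
Kiran holds 100% of Kestrel, so Kiran controls Kestrel.
Kiran holds 100% of Tessera, so Kiran controls Tessera.
Kestrel holds 75% of Redfern, so Kiran controls Redfern.
Kiran and Tessera and Kestrel together hold 10% + 80% + 8% = 98% of Marlow, so Kiran controls Marlow.
Marlow and Kestrel and Tessera together hold 10% + 82% + 8% = 100% of Windward, so Kiran controls Windward.
Redfern and Kiran together hold 7% + 93% = 100% of Talus, so Kiran controls Talus.
Neither Kiran nor any entity Kiran controls holds any voting interest in Caldera.
So before the transaction, Kiran does not control Caldera.
After the purchase, Kiran holds 62% of Caldera directly, and Aditi's stake falls to 18%.
Kiran holds 62% of Caldera, so Kiran controls Caldera.
Kiran did not control Caldera before and does after, so the clause is triggered.

Yes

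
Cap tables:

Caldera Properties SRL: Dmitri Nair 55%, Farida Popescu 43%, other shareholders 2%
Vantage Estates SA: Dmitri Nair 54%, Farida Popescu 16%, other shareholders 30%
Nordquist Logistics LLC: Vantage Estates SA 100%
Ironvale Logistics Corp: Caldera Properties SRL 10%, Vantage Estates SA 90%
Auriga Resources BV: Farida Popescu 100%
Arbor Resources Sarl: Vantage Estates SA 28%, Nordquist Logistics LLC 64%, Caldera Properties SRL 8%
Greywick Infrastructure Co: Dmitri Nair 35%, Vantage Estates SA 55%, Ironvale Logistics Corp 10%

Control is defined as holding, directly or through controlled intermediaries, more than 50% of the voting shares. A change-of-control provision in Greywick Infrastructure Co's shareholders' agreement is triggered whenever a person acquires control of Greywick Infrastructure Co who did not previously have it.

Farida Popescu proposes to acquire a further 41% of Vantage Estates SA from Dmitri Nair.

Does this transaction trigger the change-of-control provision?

The purchase adds only to Farida's holdings (Dmitri's stake shrinks), so Farida is the only person who could newly come to control Greywick.
Farida holds 100% of Auriga, so Farida controls Auriga.
Neither Farida nor any entity Farida controls holds any voting interest in Greywick.
So before the transaction, Farida does not control Greywick.
After the purchase, Farida's direct stake in Vantage rises to 16% + 41% = 57%, and Dmitri's stake falls to 13%.
Farida holds 57% of Vantage, so Farida controls Vantage.
Vantage holds 90% of Ironvale, so Farida controls Ironvale.
Vantage and Ironvale together hold 55% + 10% = 65% of Greywick, so Farida controls Greywick.
Farida did not control Greywick before and does after, so the clause is triggered.

Yes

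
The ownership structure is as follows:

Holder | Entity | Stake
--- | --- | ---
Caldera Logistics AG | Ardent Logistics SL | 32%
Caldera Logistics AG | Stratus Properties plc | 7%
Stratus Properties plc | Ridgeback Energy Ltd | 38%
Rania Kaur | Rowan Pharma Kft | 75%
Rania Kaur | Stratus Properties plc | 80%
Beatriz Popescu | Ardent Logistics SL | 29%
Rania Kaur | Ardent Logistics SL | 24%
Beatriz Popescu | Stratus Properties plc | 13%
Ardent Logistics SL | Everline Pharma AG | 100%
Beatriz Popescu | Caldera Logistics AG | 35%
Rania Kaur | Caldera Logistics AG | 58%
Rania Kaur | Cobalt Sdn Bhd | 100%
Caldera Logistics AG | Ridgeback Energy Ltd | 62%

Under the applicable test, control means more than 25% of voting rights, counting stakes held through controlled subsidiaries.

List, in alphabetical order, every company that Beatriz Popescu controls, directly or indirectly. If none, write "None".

Beatriz holds 35% of Caldera, so Beatriz controls Caldera.
Beatriz and Caldera together hold 29% + 32% = 61% of Ardent, so Beatriz controls Ardent.
Caldera holds 62% of Ridgeback, so Beatriz controls Ridgeback.
Ardent holds 100% of Everline, so Beatriz controls Everline.
No other company's threshold is met.

Ardent Logistics SL, Caldera Logistics AG, Everline Pharma AG, Ridgeback Energy Ltd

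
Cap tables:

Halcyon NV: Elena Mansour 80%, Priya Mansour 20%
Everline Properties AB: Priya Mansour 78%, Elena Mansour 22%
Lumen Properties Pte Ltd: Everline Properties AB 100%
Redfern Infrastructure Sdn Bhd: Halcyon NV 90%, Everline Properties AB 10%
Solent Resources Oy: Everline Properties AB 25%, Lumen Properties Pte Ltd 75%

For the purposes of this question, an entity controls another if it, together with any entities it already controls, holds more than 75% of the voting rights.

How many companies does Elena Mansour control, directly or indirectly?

Elena holds 80% of Halcyon, so Elena controls Halcyon.
Halcyon holds 90% of Redfern, so Elena controls Redfern.
No other company's threshold is met.
Elena controls 2 companies.

2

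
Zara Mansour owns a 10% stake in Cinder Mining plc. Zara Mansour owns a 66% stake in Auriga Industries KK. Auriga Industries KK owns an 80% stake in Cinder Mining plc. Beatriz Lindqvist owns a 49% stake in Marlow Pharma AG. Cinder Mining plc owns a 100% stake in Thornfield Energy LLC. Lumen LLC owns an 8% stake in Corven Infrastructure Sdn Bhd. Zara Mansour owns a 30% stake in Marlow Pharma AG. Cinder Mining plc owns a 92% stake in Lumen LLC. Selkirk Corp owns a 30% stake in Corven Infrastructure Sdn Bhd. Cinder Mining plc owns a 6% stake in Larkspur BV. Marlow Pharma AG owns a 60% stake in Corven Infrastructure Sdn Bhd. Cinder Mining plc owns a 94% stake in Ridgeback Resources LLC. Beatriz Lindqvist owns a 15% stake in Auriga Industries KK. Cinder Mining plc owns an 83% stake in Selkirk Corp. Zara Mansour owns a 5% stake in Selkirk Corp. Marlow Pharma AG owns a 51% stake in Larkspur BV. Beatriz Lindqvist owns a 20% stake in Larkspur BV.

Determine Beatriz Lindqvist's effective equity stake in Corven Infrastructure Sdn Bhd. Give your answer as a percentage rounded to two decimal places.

Beatriz reaches Corven along 3 paths.
Via Auriga → Cinder → Selkirk: 15% × 80% × 83% × 30% = 2.988%.
Via Marlow: 49% × 60% = 29.4%.
Via Auriga → Cinder → Lumen: 15% × 80% × 92% × 8% = 0.8832%.
Total: 2.988% + 29.4% + 0.8832% = 33.2712%.
Rounded: 33.27%.

33.27%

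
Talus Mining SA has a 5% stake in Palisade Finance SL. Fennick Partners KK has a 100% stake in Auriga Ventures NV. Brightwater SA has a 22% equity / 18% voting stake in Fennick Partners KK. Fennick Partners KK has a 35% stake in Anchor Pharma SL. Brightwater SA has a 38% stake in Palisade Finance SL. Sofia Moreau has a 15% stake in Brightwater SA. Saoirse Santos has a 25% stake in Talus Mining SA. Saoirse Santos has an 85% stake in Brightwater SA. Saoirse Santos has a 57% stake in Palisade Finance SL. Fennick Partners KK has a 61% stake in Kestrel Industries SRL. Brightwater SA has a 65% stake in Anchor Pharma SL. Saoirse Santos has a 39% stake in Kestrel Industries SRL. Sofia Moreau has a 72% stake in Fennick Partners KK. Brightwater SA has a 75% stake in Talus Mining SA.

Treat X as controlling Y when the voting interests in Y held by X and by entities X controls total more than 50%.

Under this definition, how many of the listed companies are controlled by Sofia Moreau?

3

Sofia holds 72% of Fennick, so Sofia controls Fennick.
Fennick holds 100% of Auriga, so Sofia controls Auriga.
Fennick holds 61% of Kestrel, so Sofia controls Kestrel.
No other company's threshold is met.
Sofia controls 3 companies.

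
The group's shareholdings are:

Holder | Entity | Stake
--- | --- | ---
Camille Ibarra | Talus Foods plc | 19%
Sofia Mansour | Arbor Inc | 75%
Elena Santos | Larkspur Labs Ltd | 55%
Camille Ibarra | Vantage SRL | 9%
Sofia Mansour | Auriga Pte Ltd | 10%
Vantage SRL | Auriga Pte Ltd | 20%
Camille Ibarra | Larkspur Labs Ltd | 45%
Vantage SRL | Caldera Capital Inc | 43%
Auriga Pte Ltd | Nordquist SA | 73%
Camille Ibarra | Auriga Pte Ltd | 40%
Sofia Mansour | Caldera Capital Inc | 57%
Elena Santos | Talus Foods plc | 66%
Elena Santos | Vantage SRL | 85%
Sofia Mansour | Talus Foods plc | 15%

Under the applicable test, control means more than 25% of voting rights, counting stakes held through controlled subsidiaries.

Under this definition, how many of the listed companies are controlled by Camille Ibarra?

Camille holds 45% of Larkspur, so Camille controls Larkspur.
Camille holds 40% of Auriga, so Camille controls Auriga.
Auriga holds 73% of Nordquist, so Camille controls Nordquist.
No other company's threshold is met.
Camille controls 3 companies.

3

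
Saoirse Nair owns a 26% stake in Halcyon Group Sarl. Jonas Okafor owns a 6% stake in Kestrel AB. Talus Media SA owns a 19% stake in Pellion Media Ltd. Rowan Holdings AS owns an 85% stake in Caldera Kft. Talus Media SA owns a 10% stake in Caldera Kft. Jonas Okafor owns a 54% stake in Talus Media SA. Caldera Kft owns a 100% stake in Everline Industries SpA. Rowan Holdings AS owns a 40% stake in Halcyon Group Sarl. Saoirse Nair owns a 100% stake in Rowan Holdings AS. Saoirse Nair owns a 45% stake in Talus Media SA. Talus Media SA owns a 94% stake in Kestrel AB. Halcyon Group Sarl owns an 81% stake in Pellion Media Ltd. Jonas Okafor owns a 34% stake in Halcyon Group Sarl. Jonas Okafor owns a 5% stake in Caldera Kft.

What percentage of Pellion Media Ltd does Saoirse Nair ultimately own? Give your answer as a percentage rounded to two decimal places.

62.01%

Saoirse reaches Pellion along 3 paths.
Via Halcyon: 26% × 81% = 21.06%.
Via Rowan → Halcyon: 100% × 40% × 81% = 32.4%.
Via Talus: 45% × 19% = 8.55%.
Total: 21.06% + 32.4% + 8.55% = 62.01%.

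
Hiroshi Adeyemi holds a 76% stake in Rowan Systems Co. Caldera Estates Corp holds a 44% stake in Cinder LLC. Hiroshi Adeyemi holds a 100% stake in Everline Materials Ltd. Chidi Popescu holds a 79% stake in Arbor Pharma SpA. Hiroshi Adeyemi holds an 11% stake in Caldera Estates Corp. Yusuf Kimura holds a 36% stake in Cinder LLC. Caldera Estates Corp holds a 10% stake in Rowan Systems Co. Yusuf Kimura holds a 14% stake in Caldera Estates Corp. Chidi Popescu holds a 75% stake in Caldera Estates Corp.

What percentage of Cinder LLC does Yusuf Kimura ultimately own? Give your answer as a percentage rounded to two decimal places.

42.16%

Yusuf reaches Cinder along 2 paths.
Via Caldera: 14% × 44% = 6.16%.
Direct stake: 36% = 36%.
Total: 6.16% + 36% = 42.16%.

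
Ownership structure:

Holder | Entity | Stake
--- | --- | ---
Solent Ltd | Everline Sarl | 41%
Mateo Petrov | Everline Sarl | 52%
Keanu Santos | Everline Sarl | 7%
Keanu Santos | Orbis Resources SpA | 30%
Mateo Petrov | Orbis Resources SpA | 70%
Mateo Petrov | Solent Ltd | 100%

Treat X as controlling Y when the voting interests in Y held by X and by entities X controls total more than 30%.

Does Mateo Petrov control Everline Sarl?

Mateo holds 100% of Solent, so Mateo controls Solent.
Mateo and Solent together hold 52% + 41% = 93% of Everline, so Mateo controls Everline.

Yes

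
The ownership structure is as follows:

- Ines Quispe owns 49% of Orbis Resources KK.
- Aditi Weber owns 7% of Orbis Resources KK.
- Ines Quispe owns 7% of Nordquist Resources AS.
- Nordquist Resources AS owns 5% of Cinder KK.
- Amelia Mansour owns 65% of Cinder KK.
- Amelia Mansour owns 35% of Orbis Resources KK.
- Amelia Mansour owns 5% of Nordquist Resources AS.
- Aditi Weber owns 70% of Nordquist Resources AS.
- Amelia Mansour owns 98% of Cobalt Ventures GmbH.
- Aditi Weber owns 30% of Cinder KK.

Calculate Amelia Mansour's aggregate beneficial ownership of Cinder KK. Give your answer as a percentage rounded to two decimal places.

65.25%

Amelia reaches Cinder along 2 paths.
Via Nordquist: 5% × 5% = 0.25%.
Direct stake: 65% = 65%.
Total: 0.25% + 65% = 65.25%.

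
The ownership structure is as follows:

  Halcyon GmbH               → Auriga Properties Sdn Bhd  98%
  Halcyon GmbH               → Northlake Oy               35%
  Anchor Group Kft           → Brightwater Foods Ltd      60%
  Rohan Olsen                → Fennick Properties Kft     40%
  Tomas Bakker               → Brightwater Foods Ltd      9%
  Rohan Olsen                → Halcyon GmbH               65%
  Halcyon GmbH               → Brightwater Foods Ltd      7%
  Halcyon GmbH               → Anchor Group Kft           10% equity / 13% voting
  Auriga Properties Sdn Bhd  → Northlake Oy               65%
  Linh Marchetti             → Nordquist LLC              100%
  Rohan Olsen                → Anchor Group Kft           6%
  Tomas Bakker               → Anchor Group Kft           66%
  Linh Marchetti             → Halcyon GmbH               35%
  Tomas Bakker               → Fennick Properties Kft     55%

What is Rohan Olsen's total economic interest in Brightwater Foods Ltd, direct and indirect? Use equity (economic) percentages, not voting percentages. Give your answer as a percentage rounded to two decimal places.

12.05%

Rohan reaches Brightwater along 3 paths.
Via Halcyon: 65% × 7% = 4.55%.
Via Anchor: 6% × 60% = 3.6%.
Via Halcyon → Anchor: 65% × 10% × 60% = 3.9%.
Total: 4.55% + 3.6% + 3.9% = 12.05%.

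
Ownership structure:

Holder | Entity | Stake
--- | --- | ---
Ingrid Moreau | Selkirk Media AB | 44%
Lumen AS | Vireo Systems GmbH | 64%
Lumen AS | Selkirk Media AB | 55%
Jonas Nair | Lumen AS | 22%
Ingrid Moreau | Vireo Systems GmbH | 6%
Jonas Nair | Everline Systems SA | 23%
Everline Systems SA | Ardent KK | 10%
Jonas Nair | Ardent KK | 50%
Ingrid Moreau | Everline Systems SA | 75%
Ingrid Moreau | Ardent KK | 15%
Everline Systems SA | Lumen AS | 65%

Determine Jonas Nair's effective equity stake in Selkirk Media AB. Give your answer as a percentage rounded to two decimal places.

Jonas reaches Selkirk along 2 paths.
Via Lumen: 22% × 55% = 12.1%.
Via Everline → Lumen: 23% × 65% × 55% = 8.2225%.
Total: 12.1% + 8.2225% = 20.3225%.
Rounded: 20.32%.

20.32%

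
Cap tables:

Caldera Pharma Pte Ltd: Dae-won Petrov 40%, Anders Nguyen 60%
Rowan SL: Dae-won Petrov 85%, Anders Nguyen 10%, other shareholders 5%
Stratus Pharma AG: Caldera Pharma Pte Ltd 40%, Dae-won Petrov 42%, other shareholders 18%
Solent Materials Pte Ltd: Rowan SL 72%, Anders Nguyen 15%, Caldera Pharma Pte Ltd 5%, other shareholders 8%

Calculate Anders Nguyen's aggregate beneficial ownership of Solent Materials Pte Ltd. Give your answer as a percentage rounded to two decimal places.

Anders reaches Solent along 3 paths.
Via Rowan: 10% × 72% = 7.2%.
Direct stake: 15% = 15%.
Via Caldera: 60% × 5% = 3%.
Total: 7.2% + 15% + 3% = 25.2%.
Rounded: 25.20%.

25.20%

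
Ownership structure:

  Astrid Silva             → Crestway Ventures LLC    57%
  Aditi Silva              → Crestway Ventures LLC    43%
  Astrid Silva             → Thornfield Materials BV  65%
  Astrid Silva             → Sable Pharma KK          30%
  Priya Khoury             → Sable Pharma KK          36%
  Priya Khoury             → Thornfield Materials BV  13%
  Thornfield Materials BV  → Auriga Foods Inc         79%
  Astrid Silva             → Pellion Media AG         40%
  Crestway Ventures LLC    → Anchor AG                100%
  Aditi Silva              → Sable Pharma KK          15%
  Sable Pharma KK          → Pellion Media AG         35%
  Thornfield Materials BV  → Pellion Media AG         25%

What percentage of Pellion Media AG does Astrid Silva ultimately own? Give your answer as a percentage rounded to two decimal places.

Astrid reaches Pellion along 3 paths.
Direct stake: 40% = 40%.
Via Thornfield: 65% × 25% = 16.25%.
Via Sable: 30% × 35% = 10.5%.
Total: 40% + 16.25% + 10.5% = 66.75%.

66.75%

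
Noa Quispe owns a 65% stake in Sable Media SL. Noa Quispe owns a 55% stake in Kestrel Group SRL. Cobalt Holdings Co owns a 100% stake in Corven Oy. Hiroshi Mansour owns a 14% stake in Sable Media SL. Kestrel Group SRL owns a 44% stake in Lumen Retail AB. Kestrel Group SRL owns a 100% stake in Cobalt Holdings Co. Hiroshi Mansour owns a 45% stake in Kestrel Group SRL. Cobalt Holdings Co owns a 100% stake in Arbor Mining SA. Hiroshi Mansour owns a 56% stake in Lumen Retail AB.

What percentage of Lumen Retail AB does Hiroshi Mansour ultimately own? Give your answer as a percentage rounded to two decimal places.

75.80%

Hiroshi reaches Lumen along 2 paths.
Direct stake: 56% = 56%.
Via Kestrel: 45% × 44% = 19.8%.
Total: 56% + 19.8% = 75.8%.
Rounded: 75.80%.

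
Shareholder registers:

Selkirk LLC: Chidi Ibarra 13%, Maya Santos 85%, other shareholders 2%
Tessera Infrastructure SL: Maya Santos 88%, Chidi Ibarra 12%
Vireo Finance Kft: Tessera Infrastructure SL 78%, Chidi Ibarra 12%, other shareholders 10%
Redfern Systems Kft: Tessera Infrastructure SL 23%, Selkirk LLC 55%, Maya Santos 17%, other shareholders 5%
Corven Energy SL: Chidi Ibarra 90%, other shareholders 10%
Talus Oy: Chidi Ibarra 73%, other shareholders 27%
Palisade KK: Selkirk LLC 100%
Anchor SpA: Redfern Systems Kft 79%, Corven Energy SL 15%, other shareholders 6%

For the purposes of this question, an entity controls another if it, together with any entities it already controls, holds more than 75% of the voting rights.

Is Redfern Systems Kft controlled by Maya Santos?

Yes

Maya holds 88% of Tessera, so Maya controls Tessera.
Maya holds 85% of Selkirk, so Maya controls Selkirk.
Tessera and Selkirk and Maya together hold 23% + 55% + 17% = 95% of Redfern, so Maya controls Redfern.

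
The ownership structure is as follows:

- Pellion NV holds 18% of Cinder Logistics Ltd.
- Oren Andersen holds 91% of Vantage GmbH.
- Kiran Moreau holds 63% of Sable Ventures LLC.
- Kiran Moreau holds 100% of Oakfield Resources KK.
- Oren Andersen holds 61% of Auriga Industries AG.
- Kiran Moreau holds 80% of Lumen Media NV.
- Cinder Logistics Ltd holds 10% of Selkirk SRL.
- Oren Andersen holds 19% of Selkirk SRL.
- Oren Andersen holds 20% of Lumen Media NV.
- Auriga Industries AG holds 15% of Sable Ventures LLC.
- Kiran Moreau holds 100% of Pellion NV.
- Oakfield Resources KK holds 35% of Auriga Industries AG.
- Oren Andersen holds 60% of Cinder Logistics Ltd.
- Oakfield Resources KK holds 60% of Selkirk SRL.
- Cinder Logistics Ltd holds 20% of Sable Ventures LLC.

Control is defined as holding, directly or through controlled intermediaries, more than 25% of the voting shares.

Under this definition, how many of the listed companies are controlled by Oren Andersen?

5

Oren holds 61% of Auriga, so Oren controls Auriga.
Oren holds 60% of Cinder, so Oren controls Cinder.
Oren holds 91% of Vantage, so Oren controls Vantage.
Oren and Cinder together hold 19% + 10% = 29% of Selkirk, so Oren controls Selkirk.
Auriga and Cinder together hold 15% + 20% = 35% of Sable, so Oren controls Sable.
No other company's threshold is met.
Oren controls 5 companies.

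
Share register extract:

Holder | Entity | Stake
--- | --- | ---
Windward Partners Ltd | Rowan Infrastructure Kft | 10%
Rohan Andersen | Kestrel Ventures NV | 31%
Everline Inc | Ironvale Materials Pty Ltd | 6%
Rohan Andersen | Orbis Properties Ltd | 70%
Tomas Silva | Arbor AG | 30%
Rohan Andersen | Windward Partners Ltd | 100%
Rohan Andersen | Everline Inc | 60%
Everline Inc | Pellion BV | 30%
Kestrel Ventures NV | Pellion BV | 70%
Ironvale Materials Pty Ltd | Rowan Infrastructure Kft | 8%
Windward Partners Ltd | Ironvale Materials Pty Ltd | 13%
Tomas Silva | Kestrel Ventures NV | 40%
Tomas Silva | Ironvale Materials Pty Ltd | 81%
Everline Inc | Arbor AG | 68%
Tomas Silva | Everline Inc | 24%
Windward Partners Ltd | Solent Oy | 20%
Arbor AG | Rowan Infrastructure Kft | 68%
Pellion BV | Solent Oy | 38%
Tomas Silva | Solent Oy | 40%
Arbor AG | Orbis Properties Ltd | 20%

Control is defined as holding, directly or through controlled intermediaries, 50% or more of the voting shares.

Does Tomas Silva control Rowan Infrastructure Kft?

No

Tomas holds 81% of Ironvale, so Tomas controls Ironvale.
In Rowan, Tomas's side holds only 8%, not ≥ 50%.
So Tomas does not control Rowan.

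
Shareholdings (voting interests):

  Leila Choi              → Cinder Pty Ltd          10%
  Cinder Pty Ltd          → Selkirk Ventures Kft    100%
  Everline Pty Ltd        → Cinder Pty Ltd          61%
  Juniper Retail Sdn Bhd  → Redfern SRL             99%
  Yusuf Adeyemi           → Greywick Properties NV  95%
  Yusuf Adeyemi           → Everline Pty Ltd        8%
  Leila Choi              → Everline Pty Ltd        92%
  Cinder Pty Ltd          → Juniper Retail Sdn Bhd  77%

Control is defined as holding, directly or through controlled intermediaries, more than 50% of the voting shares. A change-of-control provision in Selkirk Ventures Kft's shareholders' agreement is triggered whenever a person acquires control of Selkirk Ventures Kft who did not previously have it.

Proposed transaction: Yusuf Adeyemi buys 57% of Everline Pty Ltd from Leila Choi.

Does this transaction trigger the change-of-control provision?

The purchase adds only to Yusuf's holdings (Leila's stake shrinks), so Yusuf is the only person who could newly come to control Selkirk.
Yusuf holds 95% of Greywick, so Yusuf controls Greywick.
Neither Yusuf nor any entity Yusuf controls holds any voting interest in Selkirk.
So before the transaction, Yusuf does not control Selkirk.
After the purchase, Yusuf's direct stake in Everline rises to 8% + 57% = 65%, and Leila's stake falls to 35%.
Yusuf holds 65% of Everline, so Yusuf controls Everline.
Everline holds 61% of Cinder, so Yusuf controls Cinder.
Cinder holds 100% of Selkirk, so Yusuf controls Selkirk.
Yusuf did not control Selkirk before and does after, so the clause is triggered.

Yes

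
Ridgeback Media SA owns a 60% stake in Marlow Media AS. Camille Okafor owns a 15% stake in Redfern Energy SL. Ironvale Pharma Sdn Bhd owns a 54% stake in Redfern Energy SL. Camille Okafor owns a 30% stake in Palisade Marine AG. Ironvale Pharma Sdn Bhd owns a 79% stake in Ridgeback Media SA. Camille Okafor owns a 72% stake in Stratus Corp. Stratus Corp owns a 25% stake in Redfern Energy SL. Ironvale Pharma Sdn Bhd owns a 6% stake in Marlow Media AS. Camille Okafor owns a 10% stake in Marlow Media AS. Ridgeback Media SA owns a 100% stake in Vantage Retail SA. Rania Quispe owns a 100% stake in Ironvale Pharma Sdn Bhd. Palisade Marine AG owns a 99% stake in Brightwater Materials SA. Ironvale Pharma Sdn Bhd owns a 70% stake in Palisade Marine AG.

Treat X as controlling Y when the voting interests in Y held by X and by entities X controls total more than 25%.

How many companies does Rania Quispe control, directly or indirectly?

7

Rania holds 100% of Ironvale, so Rania controls Ironvale.
Ironvale holds 79% of Ridgeback, so Rania controls Ridgeback.
Ironvale holds 54% of Redfern, so Rania controls Redfern.
Ironvale holds 70% of Palisade, so Rania controls Palisade.
Ironvale and Ridgeback together hold 6% + 60% = 66% of Marlow, so Rania controls Marlow.
Ridgeback holds 100% of Vantage, so Rania controls Vantage.
Palisade holds 99% of Brightwater, so Rania controls Brightwater.
No other company's threshold is met.
Rania controls 7 companies.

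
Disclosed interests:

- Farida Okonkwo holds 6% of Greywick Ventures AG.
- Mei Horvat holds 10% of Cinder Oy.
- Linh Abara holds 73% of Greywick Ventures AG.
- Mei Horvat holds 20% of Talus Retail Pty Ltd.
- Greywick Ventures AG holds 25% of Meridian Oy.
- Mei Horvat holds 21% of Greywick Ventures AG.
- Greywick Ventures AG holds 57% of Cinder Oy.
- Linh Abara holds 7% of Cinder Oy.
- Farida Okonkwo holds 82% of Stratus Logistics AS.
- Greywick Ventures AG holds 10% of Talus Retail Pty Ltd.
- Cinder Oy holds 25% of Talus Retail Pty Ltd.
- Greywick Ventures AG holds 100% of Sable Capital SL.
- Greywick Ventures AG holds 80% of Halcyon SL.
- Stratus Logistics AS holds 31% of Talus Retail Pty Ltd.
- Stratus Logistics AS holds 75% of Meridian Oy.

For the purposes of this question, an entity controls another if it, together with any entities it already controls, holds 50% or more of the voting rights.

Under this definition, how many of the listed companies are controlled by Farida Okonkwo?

2

Farida holds 82% of Stratus, so Farida controls Stratus.
Stratus holds 75% of Meridian, so Farida controls Meridian.
No other company's threshold is met.
Farida controls 2 companies.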